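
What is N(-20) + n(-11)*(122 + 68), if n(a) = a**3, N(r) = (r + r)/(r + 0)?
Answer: -252888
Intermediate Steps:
N(r) = 2 (N(r) = (2*r)/r = 2)
N(-20) + n(-11)*(122 + 68) = 2 + (-11)**3*(122 + 68) = 2 - 1331*190 = 2 - 252890 = -252888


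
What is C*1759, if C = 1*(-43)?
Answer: -75637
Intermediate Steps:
C = -43
C*1759 = -43*1759 = -75637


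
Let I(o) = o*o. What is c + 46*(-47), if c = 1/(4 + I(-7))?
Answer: -114585/53 ≈ -2162.0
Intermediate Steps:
I(o) = o²
c = 1/53 (c = 1/(4 + (-7)²) = 1/(4 + 49) = 1/53 ≈ 0.018868)
c + 46*(-47) = 1/53 + 46*(-47) = 1/53 - 2162 = -114585/53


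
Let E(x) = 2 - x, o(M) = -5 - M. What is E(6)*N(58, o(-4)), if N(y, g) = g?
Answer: 4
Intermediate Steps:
E(6)*N(58, o(-4)) = (2 - 1*6)*(-5 - 1*(-4)) = (2 - 6)*(-5 + 4) = -4*(-1) = 4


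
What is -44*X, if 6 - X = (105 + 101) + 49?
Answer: 10956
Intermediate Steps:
X = -249 (X = 6 - ((105 + 101) + 49) = 6 - (206 + 49) = 6 - 1*255 = 6 - 255 = -249)
-44*X = -44*(-249) = 10956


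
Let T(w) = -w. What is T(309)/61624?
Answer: -309/61624 ≈ -0.0050143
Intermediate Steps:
T(309)/61624 = -1*309/61624 = -309*1/61624 = -309/61624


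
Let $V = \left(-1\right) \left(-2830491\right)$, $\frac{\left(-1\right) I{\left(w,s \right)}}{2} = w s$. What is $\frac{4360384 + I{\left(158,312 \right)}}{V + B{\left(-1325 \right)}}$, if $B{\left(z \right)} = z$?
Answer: $\frac{2130896}{1414583} \approx 1.5064$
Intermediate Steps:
$I{\left(w,s \right)} = - 2 s w$ ($I{\left(w,s \right)} = - 2 w s = - 2 s w$)
$V = 2830491$
$\frac{4360384 + I{\left(158,312 \right)}}{V + B{\left(-1325 \right)}} = \frac{4360384 - 624 \cdot 158}{2830491 - 1325} = \frac{4360384 - 98592}{2829166} = 4261792 \cdot \frac{1}{2829166} = \frac{2130896}{1414583}$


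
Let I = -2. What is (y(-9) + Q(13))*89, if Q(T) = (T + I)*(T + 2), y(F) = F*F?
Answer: 21894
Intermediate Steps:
y(F) = F²
Q(T) = (-2 + T)*(2 + T) (Q(T) = (T - 2)*(T + 2) = (-2 + T)*(2 + T))
(y(-9) + Q(13))*89 = ((-9)² + (-4 + 13²))*89 = (81 + (-4 + 169))*89 = (81 + 165)*89 = 246*89 = 21894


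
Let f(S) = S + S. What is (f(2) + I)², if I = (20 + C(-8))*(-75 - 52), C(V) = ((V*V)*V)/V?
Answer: 113720896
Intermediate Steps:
f(S) = 2*S
C(V) = V² (C(V) = (V²*V)/V = V³/V = V²)
I = -10668 (I = (20 + (-8)²)*(-75 - 52) = (20 + 64)*(-127) = 84*(-127) = -10668)
(f(2) + I)² = (2*2 - 10668)² = (4 - 10668)² = (-10664)² = 113720896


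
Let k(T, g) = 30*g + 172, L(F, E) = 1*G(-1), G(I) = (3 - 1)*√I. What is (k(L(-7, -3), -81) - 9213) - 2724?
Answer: -14195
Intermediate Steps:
G(I) = 2*√I
L(F, E) = 2*I (L(F, E) = 1*(2*√(-1)) = 1*(2*I) = 2*I)
k(T, g) = 172 + 30*g
(k(L(-7, -3), -81) - 9213) - 2724 = ((172 + 30*(-81)) - 9213) - 2724 = ((172 - 2430) - 9213) - 2724 = (-2258 - 9213) - 2724 = -11471 - 2724 = -14195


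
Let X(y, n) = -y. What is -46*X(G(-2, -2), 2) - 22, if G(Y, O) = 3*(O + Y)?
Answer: -574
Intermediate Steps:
G(Y, O) = 3*O + 3*Y
-46*X(G(-2, -2), 2) - 22 = -(-46)*(3*(-2) + 3*(-2)) - 22 = -(-46)*(-6 - 6) - 22 = -(-46)*(-12) - 22 = -46*12 - 22 = -552 - 22 = -574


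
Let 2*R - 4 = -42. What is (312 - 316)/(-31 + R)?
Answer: 2/25 ≈ 0.080000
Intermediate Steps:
R = -19 (R = 2 + (½)*(-42) = 2 - 21 = -19)
(312 - 316)/(-31 + R) = (312 - 316)/(-31 - 19) = -4/(-50) = -4*(-1/50) = 2/25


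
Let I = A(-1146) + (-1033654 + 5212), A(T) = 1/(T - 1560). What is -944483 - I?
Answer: 227193055/2706 ≈ 83959.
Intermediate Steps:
A(T) = 1/(-1560 + T)
I = -2782964053/2706 (I = 1/(-1560 - 1146) + (-1033654 + 5212) = 1/(-2706) - 1028442 = -1/2706 - 1028442 = -2782964053/2706 ≈ -1.0284e+6)
-944483 - I = -944483 - 1*(-2782964053/2706) = -944483 + 2782964053/2706 = 227193055/2706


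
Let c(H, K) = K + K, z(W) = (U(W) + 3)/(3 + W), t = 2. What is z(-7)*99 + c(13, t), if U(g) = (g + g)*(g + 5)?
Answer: -3053/4 ≈ -763.25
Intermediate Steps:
U(g) = 2*g*(5 + g) (U(g) = (2*g)*(5 + g) = 2*g*(5 + g))
z(W) = (3 + 2*W*(5 + W))/(3 + W) (z(W) = (2*W*(5 + W) + 3)/(3 + W) = (3 + 2*W*(5 + W))/(3 + W))
c(H, K) = 2*K
z(-7)*99 + c(13, t) = ((3 + 2*(-7)*(5 - 7))/(3 - 7))*99 + 2*2 = ((3 + 2*(-7)*(-2))/(-4))*99 + 4 = -(3 + 28)/4*99 + 4 = -¼*31*99 + 4 = -31/4*99 + 4 = -3069/4 + 4 = -3053/4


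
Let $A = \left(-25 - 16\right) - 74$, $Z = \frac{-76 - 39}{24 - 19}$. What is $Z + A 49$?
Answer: $-5658$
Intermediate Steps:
$Z = -23$ ($Z = - \frac{115}{5} = \left(-115\right) \frac{1}{5} = -23$)
$A = -115$ ($A = \left(-25 - 16\right) - 74 = -41 - 74 = -115$)
$Z + A 49 = -23 - 5635 = -5658$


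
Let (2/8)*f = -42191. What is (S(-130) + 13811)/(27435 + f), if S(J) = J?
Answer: -13681/141329 ≈ -0.096802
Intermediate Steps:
f = -168764 (f = 4*(-42191) = -168764)
(S(-130) + 13811)/(27435 + f) = (-130 + 13811)/(27435 - 168764) = 13681/(-141329) = 13681*(-1/141329) = -13681/141329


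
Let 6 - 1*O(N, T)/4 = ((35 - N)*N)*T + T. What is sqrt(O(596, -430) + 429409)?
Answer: I*sqrt(574661167) ≈ 23972.0*I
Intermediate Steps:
O(N, T) = 24 - 4*T - 4*N*T*(35 - N) (O(N, T) = 24 - 4*(((35 - N)*N)*T + T) = 24 - 4*((N*(35 - N))*T + T) = 24 - 4*(N*T*(35 - N) + T) = 24 - 4*(T + N*T*(35 - N)) = 24 + (-4*T - 4*N*T*(35 - N)) = 24 - 4*T - 4*N*T*(35 - N))
sqrt(O(596, -430) + 429409) = sqrt((24 - 4*(-430) - 140*596*(-430) + 4*(-430)*596**2) + 429409) = sqrt((24 + 1720 + 35879200 + 4*(-430)*355216) + 429409) = sqrt((24 + 1720 + 35879200 - 610971520) + 429409) = sqrt(-575090576 + 429409) = sqrt(-574661167) = I*sqrt(574661167)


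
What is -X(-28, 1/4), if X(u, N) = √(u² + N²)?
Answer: -√12545/4 ≈ -28.001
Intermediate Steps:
X(u, N) = √(N² + u²)
-X(-28, 1/4) = -√((1/4)² + (-28)²) = -√((¼)² + 784) = -√(1/16 + 784) = -√(12545/16) = -√12545/4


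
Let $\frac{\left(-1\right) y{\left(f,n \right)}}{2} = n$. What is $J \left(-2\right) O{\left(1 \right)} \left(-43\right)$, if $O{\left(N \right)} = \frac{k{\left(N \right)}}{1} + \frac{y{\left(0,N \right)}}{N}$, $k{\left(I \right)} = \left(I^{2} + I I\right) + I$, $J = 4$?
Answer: $344$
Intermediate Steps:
$y{\left(f,n \right)} = - 2 n$
$k{\left(I \right)} = I + 2 I^{2}$ ($k{\left(I \right)} = \left(I^{2} + I^{2}\right) + I = 2 I^{2} + I = I + 2 I^{2}$)
$O{\left(N \right)} = -2 + N \left(1 + 2 N\right)$ ($O{\left(N \right)} = \frac{N \left(1 + 2 N\right)}{1} + \frac{\left(-2\right) N}{N} = N \left(1 + 2 N\right) 1 - 2 = N \left(1 + 2 N\right) - 2 = -2 + N \left(1 + 2 N\right)$)
$J \left(-2\right) O{\left(1 \right)} \left(-43\right) = 4 \left(-2\right) \left(-2 + 1 \left(1 + 2 \cdot 1\right)\right) \left(-43\right) = - 8 \left(-2 + 1 \left(1 + 2\right)\right) \left(-43\right) = - 8 \left(-2 + 1 \cdot 3\right) \left(-43\right) = - 8 \left(-2 + 3\right) \left(-43\right) = \left(-8\right) 1 \left(-43\right) = \left(-8\right) \left(-43\right) = 344$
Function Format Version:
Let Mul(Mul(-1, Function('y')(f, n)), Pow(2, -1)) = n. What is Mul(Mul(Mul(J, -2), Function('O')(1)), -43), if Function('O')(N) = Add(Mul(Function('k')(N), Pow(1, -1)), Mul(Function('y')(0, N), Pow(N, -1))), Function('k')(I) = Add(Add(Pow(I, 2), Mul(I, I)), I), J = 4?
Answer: 344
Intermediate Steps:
Function('y')(f, n) = Mul(-2, n)
Function('k')(I) = Add(I, Mul(2, Pow(I, 2))) (Function('k')(I) = Add(Add(Pow(I, 2), Pow(I, 2)), I) = Add(Mul(2, Pow(I, 2)), I) = Add(I, Mul(2, Pow(I, 2))))
Function('O')(N) = Add(-2, Mul(N, Add(1, Mul(2, N)))) (Function('O')(N) = Add(Mul(Mul(N, Add(1, Mul(2, N))), Pow(1, -1)), Mul(Mul(-2, N), Pow(N, -1))) = Add(Mul(Mul(N, Add(1, Mul(2, N))), 1), -2) = Add(Mul(N, Add(1, Mul(2, N))), -2) = Add(-2, Mul(N, Add(1, Mul(2, N)))))
Mul(Mul(Mul(J, -2), Function('O')(1)), -43) = Mul(Mul(Mul(4, -2), Add(-2, Mul(1, Add(1, Mul(2, 1))))), -43) = Mul(Mul(-8, Add(-2, Mul(1, Add(1, 2)))), -43) = Mul(Mul(-8, Add(-2, Mul(1, 3))), -43) = Mul(Mul(-8, Add(-2, 3)), -43) = Mul(Mul(-8, 1), -43) = Mul(-8, -43) = 344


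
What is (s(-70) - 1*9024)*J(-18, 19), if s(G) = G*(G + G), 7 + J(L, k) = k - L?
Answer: 23280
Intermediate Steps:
J(L, k) = -7 + k - L (J(L, k) = -7 + (k - L) = -7 + k - L)
s(G) = 2*G**2 (s(G) = G*(2*G) = 2*G**2)
(s(-70) - 1*9024)*J(-18, 19) = (2*(-70)**2 - 1*9024)*(-7 + 19 - 1*(-18)) = (2*4900 - 9024)*(-7 + 19 + 18) = (9800 - 9024)*30 = 776*30 = 23280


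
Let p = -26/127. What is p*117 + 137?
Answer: 14357/127 ≈ 113.05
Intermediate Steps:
p = -26/127 (p = -26*1/127 = -26/127 ≈ -0.20472)
p*117 + 137 = -26/127*117 + 137 = -3042/127 + 137 = 14357/127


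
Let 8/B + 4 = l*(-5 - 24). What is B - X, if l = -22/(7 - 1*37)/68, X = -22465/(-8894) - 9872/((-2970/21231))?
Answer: -455597296421819/6455576490 ≈ -70574.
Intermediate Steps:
X = 103565656181/1467510 (X = -22465*(-1/8894) - 9872/((-2970*1/21231)) = 22465/8894 - 9872/(-330/2359) = 22465/8894 - 9872*(-2359/330) = 22465/8894 + 11644024/165 = 103565656181/1467510 ≈ 70572.)
l = 11/1020 (l = -22/(7 - 37)*(1/68) = -22/(-30)*(1/68) = -22*(-1/30)*(1/68) = (11/15)*(1/68) = 11/1020 ≈ 0.010784)
B = -8160/4399 (B = 8/(-4 + 11*(-5 - 24)/1020) = 8/(-4 + (11/1020)*(-29)) = 8/(-4 - 319/1020) = 8/(-4399/1020) = 8*(-1020/4399) = -8160/4399 ≈ -1.8550)
B - X = -8160/4399 - 1*103565656181/1467510 = -8160/4399 - 103565656181/1467510 = -455597296421819/6455576490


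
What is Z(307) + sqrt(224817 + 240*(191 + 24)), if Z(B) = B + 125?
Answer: 432 + 3*sqrt(30713) ≈ 957.75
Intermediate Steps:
Z(B) = 125 + B
Z(307) + sqrt(224817 + 240*(191 + 24)) = (125 + 307) + sqrt(224817 + 240*(191 + 24)) = 432 + sqrt(224817 + 240*215) = 432 + sqrt(224817 + 51600) = 432 + sqrt(276417) = 432 + 3*sqrt(30713)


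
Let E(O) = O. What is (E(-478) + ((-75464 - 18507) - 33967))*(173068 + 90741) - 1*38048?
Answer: -33877334592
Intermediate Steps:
(E(-478) + ((-75464 - 18507) - 33967))*(173068 + 90741) - 1*38048 = (-478 + ((-75464 - 18507) - 33967))*(173068 + 90741) - 1*38048 = (-478 + (-93971 - 33967))*263809 - 38048 = (-478 - 127938)*263809 - 38048 = -128416*263809 - 38048 = -33877296544 - 38048 = -33877334592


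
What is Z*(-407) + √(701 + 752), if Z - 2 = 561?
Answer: -229141 + √1453 ≈ -2.2910e+5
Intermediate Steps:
Z = 563 (Z = 2 + 561 = 563)
Z*(-407) + √(701 + 752) = 563*(-407) + √(701 + 752) = -229141 + √1453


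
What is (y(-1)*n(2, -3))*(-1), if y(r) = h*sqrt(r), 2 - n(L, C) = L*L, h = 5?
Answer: 10*I ≈ 10.0*I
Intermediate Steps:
n(L, C) = 2 - L**2 (n(L, C) = 2 - L*L = 2 - L**2)
y(r) = 5*sqrt(r)
(y(-1)*n(2, -3))*(-1) = ((5*sqrt(-1))*(2 - 1*2**2))*(-1) = ((5*I)*(2 - 1*4))*(-1) = ((5*I)*(2 - 4))*(-1) = ((5*I)*(-2))*(-1) = -10*I*(-1) = 10*I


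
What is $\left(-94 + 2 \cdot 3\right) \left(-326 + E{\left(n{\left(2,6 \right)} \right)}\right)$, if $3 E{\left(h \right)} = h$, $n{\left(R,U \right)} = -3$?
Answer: $28776$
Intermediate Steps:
$E{\left(h \right)} = \frac{h}{3}$
$\left(-94 + 2 \cdot 3\right) \left(-326 + E{\left(n{\left(2,6 \right)} \right)}\right) = \left(-94 + 2 \cdot 3\right) \left(-326 + \frac{1}{3} \left(-3\right)\right) = \left(-94 + 6\right) \left(-326 - 1\right) = \left(-88\right) \left(-327\right) = 28776$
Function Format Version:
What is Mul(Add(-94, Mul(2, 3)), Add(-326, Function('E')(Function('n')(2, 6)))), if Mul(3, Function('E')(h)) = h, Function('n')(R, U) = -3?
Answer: 28776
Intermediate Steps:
Function('E')(h) = Mul(Rational(1, 3), h)
Mul(Add(-94, Mul(2, 3)), Add(-326, Function('E')(Function('n')(2, 6)))) = Mul(Add(-94, Mul(2, 3)), Add(-326, Mul(Rational(1, 3), -3))) = Mul(Add(-94, 6), Add(-326, -1)) = Mul(-88, -327) = 28776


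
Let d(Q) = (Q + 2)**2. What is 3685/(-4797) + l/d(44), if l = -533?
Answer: -10354261/10150452 ≈ -1.0201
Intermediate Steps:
d(Q) = (2 + Q)**2
3685/(-4797) + l/d(44) = 3685/(-4797) - 533/(2 + 44)**2 = 3685*(-1/4797) - 533/(46**2) = -3685/4797 - 533/2116 = -10354261/10150452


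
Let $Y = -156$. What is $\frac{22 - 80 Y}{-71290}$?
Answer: $- \frac{6251}{35645} \approx -0.17537$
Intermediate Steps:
$\frac{22 - 80 Y}{-71290} = \frac{22 - -12480}{-71290} = \left(22 + 12480\right) \left(- \frac{1}{71290}\right) = 12502 \left(- \frac{1}{71290}\right) = - \frac{6251}{35645}$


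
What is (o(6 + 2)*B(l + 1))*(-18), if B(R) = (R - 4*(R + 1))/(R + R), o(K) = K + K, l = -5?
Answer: 288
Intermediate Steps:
o(K) = 2*K
B(R) = (-4 - 3*R)/(2*R) (B(R) = (R - 4*(1 + R))/((2*R)) = (R + (-4 - 4*R))*(1/(2*R)) = (-4 - 3*R)*(1/(2*R)) = (-4 - 3*R)/(2*R))
(o(6 + 2)*B(l + 1))*(-18) = ((2*(6 + 2))*(-3/2 - 2/(-5 + 1)))*(-18) = ((2*8)*(-3/2 - 2/(-4)))*(-18) = (16*(-3/2 - 2*(-¼)))*(-18) = (16*(-3/2 + ½))*(-18) = (16*(-1))*(-18) = -16*(-18) = 288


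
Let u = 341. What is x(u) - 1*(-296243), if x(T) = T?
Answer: 296584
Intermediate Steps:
x(u) - 1*(-296243) = 341 - 1*(-296243) = 341 + 296243 = 296584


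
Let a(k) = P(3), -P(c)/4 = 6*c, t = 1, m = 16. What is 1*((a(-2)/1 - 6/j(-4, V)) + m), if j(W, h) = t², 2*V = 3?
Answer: -62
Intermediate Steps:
V = 3/2 (V = (½)*3 = 3/2 ≈ 1.5000)
j(W, h) = 1 (j(W, h) = 1² = 1)
P(c) = -24*c
a(k) = -72 (a(k) = -24*3 = -72)
1*((a(-2)/1 - 6/j(-4, V)) + m) = 1*((-72/1 - 6/1) + 16) = 1*((-72*1 - 6*1) + 16) = 1*((-72 - 6) + 16) = 1*(-78 + 16) = 1*(-62) = -62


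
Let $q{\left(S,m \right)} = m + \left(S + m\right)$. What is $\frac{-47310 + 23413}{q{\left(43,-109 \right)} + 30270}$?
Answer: $- \frac{23897}{30095} \approx -0.79405$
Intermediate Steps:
$q{\left(S,m \right)} = S + 2 m$
$\frac{-47310 + 23413}{q{\left(43,-109 \right)} + 30270} = \frac{-47310 + 23413}{\left(43 + 2 \left(-109\right)\right) + 30270} = - \frac{23897}{\left(43 - 218\right) + 30270} = - \frac{23897}{-175 + 30270} = - \frac{23897}{30095}$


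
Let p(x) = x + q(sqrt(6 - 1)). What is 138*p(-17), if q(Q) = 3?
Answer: -1932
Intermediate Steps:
p(x) = 3 + x (p(x) = x + 3 = 3 + x)
138*p(-17) = 138*(3 - 17) = 138*(-14) = -1932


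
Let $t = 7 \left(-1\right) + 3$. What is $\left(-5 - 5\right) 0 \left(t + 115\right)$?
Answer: $0$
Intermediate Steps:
$t = -4$ ($t = -7 + 3 = -4$)
$\left(-5 - 5\right) 0 \left(t + 115\right) = \left(-5 - 5\right) 0 \left(-4 + 115\right) = \left(-10\right) 0 \cdot 111 = 0 \cdot 111 = 0$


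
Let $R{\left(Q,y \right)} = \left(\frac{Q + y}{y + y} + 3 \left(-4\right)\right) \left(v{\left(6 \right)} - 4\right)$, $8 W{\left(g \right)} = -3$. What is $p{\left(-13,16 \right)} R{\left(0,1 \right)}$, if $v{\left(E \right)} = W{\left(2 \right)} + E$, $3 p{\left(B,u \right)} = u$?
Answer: $- \frac{299}{3} \approx -99.667$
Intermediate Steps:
$W{\left(g \right)} = - \frac{3}{8}$ ($W{\left(g \right)} = \frac{1}{8} \left(-3\right) = - \frac{3}{8}$)
$p{\left(B,u \right)} = \frac{u}{3}$
$v{\left(E \right)} = - \frac{3}{8} + E$
$R{\left(Q,y \right)} = - \frac{39}{2} + \frac{13 \left(Q + y\right)}{16 y}$ ($R{\left(Q,y \right)} = \left(\frac{Q + y}{y + y} + 3 \left(-4\right)\right) \left(\left(- \frac{3}{8} + 6\right) - 4\right) = \left(\frac{Q + y}{2 y} - 12\right) \left(\frac{45}{8} - 4\right) = \left(\left(Q + y\right) \frac{1}{2 y} - 12\right) \frac{13}{8} = \left(\frac{Q + y}{2 y} - 12\right) \frac{13}{8} = \left(-12 + \frac{Q + y}{2 y}\right) \frac{13}{8} = - \frac{39}{2} + \frac{13 \left(Q + y\right)}{16 y}$)
$p{\left(-13,16 \right)} R{\left(0,1 \right)} = \frac{1}{3} \cdot 16 \frac{13 \left(0 - 23\right)}{16 \cdot 1} = \frac{16 \cdot \frac{13}{16} \cdot 1 \left(0 - 23\right)}{3} = \frac{16 \cdot \frac{13}{16} \cdot 1 \left(-23\right)}{3} = \frac{16}{3} \left(- \frac{299}{16}\right) = - \frac{299}{3}$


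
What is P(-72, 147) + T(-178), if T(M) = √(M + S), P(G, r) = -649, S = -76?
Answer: -649 + I*√254 ≈ -649.0 + 15.937*I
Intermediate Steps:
T(M) = √(-76 + M) (T(M) = √(M - 76) = √(-76 + M))
P(-72, 147) + T(-178) = -649 + √(-76 - 178) = -649 + √(-254) = -649 + I*√254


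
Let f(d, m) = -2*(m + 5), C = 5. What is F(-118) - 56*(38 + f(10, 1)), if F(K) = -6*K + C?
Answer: -743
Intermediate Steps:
f(d, m) = -10 - 2*m (f(d, m) = -2*(5 + m) = -10 - 2*m)
F(K) = 5 - 6*K (F(K) = -6*K + 5 = 5 - 6*K)
F(-118) - 56*(38 + f(10, 1)) = (5 - 6*(-118)) - 56*(38 + (-10 - 2*1)) = (5 + 708) - 56*(38 + (-10 - 2)) = 713 - 56*(38 - 12) = 713 - 56*26 = 713 - 1456 = -743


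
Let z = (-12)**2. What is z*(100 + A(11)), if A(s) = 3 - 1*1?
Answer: 14688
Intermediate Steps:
A(s) = 2 (A(s) = 3 - 1 = 2)
z = 144
z*(100 + A(11)) = 144*(100 + 2) = 144*102 = 14688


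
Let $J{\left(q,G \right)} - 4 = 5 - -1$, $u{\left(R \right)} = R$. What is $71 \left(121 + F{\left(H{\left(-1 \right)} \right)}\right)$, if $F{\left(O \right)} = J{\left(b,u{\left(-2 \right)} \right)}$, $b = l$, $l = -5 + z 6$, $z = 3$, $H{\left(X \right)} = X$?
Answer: $9301$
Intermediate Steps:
$l = 13$ ($l = -5 + 3 \cdot 6 = -5 + 18 = 13$)
$b = 13$
$J{\left(q,G \right)} = 10$ ($J{\left(q,G \right)} = 4 + \left(5 - -1\right) = 4 + \left(5 + 1\right) = 4 + 6 = 10$)
$F{\left(O \right)} = 10$
$71 \left(121 + F{\left(H{\left(-1 \right)} \right)}\right) = 71 \left(121 + 10\right) = 71 \cdot 131 = 9301$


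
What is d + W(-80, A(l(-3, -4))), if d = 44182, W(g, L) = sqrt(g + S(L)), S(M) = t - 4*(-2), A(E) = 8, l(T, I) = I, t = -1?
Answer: 44182 + I*sqrt(73) ≈ 44182.0 + 8.544*I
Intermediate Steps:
S(M) = 7 (S(M) = -1 - 4*(-2) = -1 + 8 = 7)
W(g, L) = sqrt(7 + g) (W(g, L) = sqrt(g + 7) = sqrt(7 + g))
d + W(-80, A(l(-3, -4))) = 44182 + sqrt(7 - 80) = 44182 + sqrt(-73) = 44182 + I*sqrt(73)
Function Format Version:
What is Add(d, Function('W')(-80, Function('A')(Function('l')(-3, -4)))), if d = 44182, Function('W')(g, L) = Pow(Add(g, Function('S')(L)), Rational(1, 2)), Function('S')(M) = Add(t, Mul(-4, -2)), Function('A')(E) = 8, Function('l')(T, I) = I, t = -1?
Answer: Add(44182, Mul(I, Pow(73, Rational(1, 2)))) ≈ Add(44182., Mul(8.5440, I))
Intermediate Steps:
Function('S')(M) = 7 (Function('S')(M) = Add(-1, Mul(-4, -2)) = Add(-1, 8) = 7)
Function('W')(g, L) = Pow(Add(7, g), Rational(1, 2)) (Function('W')(g, L) = Pow(Add(g, 7), Rational(1, 2)) = Pow(Add(7, g), Rational(1, 2)))
Add(d, Function('W')(-80, Function('A')(Function('l')(-3, -4)))) = Add(44182, Pow(Add(7, -80), Rational(1, 2))) = Add(44182, Pow(-73, Rational(1, 2))) = Add(44182, Mul(I, Pow(73, Rational(1, 2))))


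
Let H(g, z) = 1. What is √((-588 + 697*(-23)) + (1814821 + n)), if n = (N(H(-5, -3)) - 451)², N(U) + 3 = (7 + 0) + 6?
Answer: 7*√40667 ≈ 1411.6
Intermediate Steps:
N(U) = 10 (N(U) = -3 + ((7 + 0) + 6) = -3 + (7 + 6) = -3 + 13 = 10)
n = 194481 (n = (10 - 451)² = (-441)² = 194481)
√((-588 + 697*(-23)) + (1814821 + n)) = √((-588 + 697*(-23)) + (1814821 + 194481)) = √((-588 - 16031) + 2009302) = √(-16619 + 2009302) = √1992683 = 7*√40667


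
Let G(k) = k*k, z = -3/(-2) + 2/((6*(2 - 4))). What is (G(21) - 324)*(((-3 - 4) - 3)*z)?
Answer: -1560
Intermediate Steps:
z = 4/3 (z = -3*(-1/2) + 2/((6*(-2))) = 3/2 + 2/(-12) = 3/2 + 2*(-1/12) = 3/2 - 1/6 = 4/3 ≈ 1.3333)
G(k) = k**2
(G(21) - 324)*(((-3 - 4) - 3)*z) = (21**2 - 324)*(((-3 - 4) - 3)*(4/3)) = (441 - 324)*((-7 - 3)*(4/3)) = 117*(-10*4/3) = 117*(-40/3) = -1560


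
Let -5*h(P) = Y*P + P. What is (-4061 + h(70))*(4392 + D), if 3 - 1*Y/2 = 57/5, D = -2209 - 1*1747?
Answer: -8370764/5 ≈ -1.6742e+6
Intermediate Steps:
D = -3956 (D = -2209 - 1747 = -3956)
Y = -84/5 (Y = 6 - 114/5 = -84/5 ≈ -16.800)
h(P) = 79*P/25 (h(P) = -(-84*P/5 + P)/5 = -(-79)*P/25 = 79*P/25)
(-4061 + h(70))*(4392 + D) = (-4061 + (79/25)*70)*(4392 - 3956) = (-4061 + 1106/5)*436 = -19199/5*436 = -8370764/5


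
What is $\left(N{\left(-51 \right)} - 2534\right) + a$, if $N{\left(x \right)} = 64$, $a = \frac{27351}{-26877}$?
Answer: $- \frac{22137847}{8959} \approx -2471.0$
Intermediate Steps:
$a = - \frac{9117}{8959}$ ($a = 27351 \left(- \frac{1}{26877}\right) = - \frac{9117}{8959} \approx -1.0176$)
$\left(N{\left(-51 \right)} - 2534\right) + a = \left(64 - 2534\right) - \frac{9117}{8959} = -2470 - \frac{9117}{8959} = - \frac{22137847}{8959}$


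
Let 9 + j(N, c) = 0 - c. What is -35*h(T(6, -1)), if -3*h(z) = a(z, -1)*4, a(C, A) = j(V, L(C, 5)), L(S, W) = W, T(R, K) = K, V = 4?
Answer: -1960/3 ≈ -653.33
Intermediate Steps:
j(N, c) = -9 - c (j(N, c) = -9 + (0 - c) = -9 - c)
a(C, A) = -14 (a(C, A) = -9 - 1*5 = -9 - 5 = -14)
h(z) = 56/3 (h(z) = -(-14)*4/3 = -⅓*(-56) = 56/3)
-35*h(T(6, -1)) = -35*56/3 = -1960/3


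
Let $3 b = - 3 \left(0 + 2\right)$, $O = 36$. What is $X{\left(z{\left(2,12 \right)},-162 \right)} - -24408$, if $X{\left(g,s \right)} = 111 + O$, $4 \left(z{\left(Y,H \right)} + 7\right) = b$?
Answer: $24555$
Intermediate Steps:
$b = -2$ ($b = \frac{\left(-3\right) \left(0 + 2\right)}{3} = \frac{\left(-3\right) 2}{3} = \frac{1}{3} \left(-6\right) = -2$)
$z{\left(Y,H \right)} = - \frac{15}{2}$ ($z{\left(Y,H \right)} = -7 + \frac{1}{4} \left(-2\right) = -7 - \frac{1}{2} = - \frac{15}{2}$)
$X{\left(g,s \right)} = 147$ ($X{\left(g,s \right)} = 111 + 36 = 147$)
$X{\left(z{\left(2,12 \right)},-162 \right)} - -24408 = 147 - -24408 = 147 + 24408 = 24555$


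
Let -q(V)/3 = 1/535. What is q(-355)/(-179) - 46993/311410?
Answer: -899870083/5964435730 ≈ -0.15087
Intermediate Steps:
q(V) = -3/535
q(-355)/(-179) - 46993/311410 = -3/535/(-179) - 46993/311410 = -3/535*(-1/179) - 46993*1/311410 = 3/95765 - 46993/311410 = -899870083/5964435730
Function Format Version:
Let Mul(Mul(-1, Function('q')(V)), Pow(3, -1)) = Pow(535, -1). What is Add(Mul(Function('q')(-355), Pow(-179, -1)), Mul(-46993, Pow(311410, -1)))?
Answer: Rational(-899870083, 5964435730) ≈ -0.15087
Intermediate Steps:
Function('q')(V) = Rational(-3, 535) (Function('q')(V) = Mul(-3, Pow(535, -1)) = Mul(-3, Rational(1, 535)) = Rational(-3, 535))
Add(Mul(Function('q')(-355), Pow(-179, -1)), Mul(-46993, Pow(311410, -1))) = Add(Mul(Rational(-3, 535), Pow(-179, -1)), Mul(-46993, Pow(311410, -1))) = Add(Mul(Rational(-3, 535), Rational(-1, 179)), Mul(-46993, Rational(1, 311410))) = Add(Rational(3, 95765), Rational(-46993, 311410)) = Rational(-899870083, 5964435730)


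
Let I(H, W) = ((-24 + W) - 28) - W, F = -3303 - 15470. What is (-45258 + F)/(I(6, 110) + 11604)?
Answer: -64031/11552 ≈ -5.5428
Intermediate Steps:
F = -18773
I(H, W) = -52 (I(H, W) = (-52 + W) - W = -52)
(-45258 + F)/(I(6, 110) + 11604) = (-45258 - 18773)/(-52 + 11604) = -64031/11552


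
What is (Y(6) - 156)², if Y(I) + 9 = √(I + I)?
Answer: 27237 - 660*√3 ≈ 26094.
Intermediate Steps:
Y(I) = -9 + √2*√I (Y(I) = -9 + √(I + I) = -9 + √(2*I) = -9 + √2*√I)
(Y(6) - 156)² = ((-9 + √2*√6) - 156)² = ((-9 + 2*√3) - 156)² = (-165 + 2*√3)²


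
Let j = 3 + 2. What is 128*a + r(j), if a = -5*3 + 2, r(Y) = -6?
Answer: -1670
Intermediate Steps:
j = 5
a = -13 (a = -15 + 2 = -13)
128*a + r(j) = 128*(-13) - 6 = -1664 - 6 = -1670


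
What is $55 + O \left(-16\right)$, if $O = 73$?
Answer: $-1113$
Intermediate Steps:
$55 + O \left(-16\right) = 55 + 73 \left(-16\right) = 55 - 1168 = -1113$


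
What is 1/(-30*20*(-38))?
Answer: 1/22800 ≈ 4.3860e-5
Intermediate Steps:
1/(-30*20*(-38)) = 1/(-600*(-38)) = 1/22800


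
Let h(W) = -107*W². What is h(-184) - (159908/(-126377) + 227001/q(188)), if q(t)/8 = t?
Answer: -688578160216481/190071008 ≈ -3.6227e+6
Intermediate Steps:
q(t) = 8*t
h(-184) - (159908/(-126377) + 227001/q(188)) = -107*(-184)² - (159908/(-126377) + 227001/((8*188))) = -107*33856 - (159908*(-1/126377) + 227001/1504) = -3622592 - (-159908/126377 + 227001*(1/1504)) = -3622592 - (-159908/126377 + 227001/1504) = -3622592 - 1*28447203745/190071008 = -3622592 - 28447203745/190071008 = -688578160216481/190071008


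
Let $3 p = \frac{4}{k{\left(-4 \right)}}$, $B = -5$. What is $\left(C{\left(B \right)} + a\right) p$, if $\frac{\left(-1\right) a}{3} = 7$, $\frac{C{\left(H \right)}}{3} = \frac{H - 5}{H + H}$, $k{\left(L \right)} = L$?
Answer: $6$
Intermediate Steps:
$C{\left(H \right)} = \frac{3 \left(-5 + H\right)}{2 H}$ ($C{\left(H \right)} = 3 \frac{H - 5}{H + H} = 3 \frac{-5 + H}{2 H} = \frac{3 \left(-5 + H\right)}{2 H}$)
$p = - \frac{1}{3}$ ($p = \frac{4 \frac{1}{-4}}{3} = \frac{4 \left(- \frac{1}{4}\right)}{3} = \frac{1}{3} \left(-1\right) = - \frac{1}{3} \approx -0.33333$)
$a = -21$ ($a = \left(-3\right) 7 = -21$)
$\left(C{\left(B \right)} + a\right) p = \left(\frac{3 \left(-5 - 5\right)}{2 \left(-5\right)} - 21\right) \left(- \frac{1}{3}\right) = \left(\frac{3}{2} \left(- \frac{1}{5}\right) \left(-10\right) - 21\right) \left(- \frac{1}{3}\right) = \left(3 - 21\right) \left(- \frac{1}{3}\right) = \left(-18\right) \left(- \frac{1}{3}\right) = 6$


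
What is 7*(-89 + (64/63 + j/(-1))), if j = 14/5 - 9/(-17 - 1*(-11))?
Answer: -58139/90 ≈ -645.99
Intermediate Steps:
j = 43/10 (j = 14*(⅕) - 9/(-17 + 11) = 14/5 - 9/(-6) = 14/5 - 9*(-⅙) = 14/5 + 3/2 = 43/10 ≈ 4.3000)
7*(-89 + (64/63 + j/(-1))) = 7*(-89 + (64/63 + (43/10)/(-1))) = 7*(-89 + (64*(1/63) + (43/10)*(-1))) = 7*(-89 + (64/63 - 43/10)) = 7*(-89 - 2069/630) = 7*(-58139/630) = -58139/90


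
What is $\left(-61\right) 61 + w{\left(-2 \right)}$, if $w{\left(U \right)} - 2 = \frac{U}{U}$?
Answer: $-3718$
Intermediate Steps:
$w{\left(U \right)} = 3$ ($w{\left(U \right)} = 2 + \frac{U}{U} = 2 + 1 = 3$)
$\left(-61\right) 61 + w{\left(-2 \right)} = \left(-61\right) 61 + 3 = -3721 + 3 = -3718$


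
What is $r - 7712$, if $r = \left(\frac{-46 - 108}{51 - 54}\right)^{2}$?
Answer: $- \frac{45692}{9} \approx -5076.9$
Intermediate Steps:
$r = \frac{23716}{9}$ ($r = \left(- \frac{154}{-3}\right)^{2} = \left(\left(-154\right) \left(- \frac{1}{3}\right)\right)^{2} = \left(\frac{154}{3}\right)^{2} = \frac{23716}{9} \approx 2635.1$)
$r - 7712 = \frac{23716}{9} - 7712 = - \frac{45692}{9}$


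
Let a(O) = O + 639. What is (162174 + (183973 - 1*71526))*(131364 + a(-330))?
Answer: 36160170933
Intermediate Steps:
a(O) = 639 + O
(162174 + (183973 - 1*71526))*(131364 + a(-330)) = (162174 + (183973 - 1*71526))*(131364 + (639 - 330)) = (162174 + (183973 - 71526))*(131364 + 309) = (162174 + 112447)*131673 = 274621*131673 = 36160170933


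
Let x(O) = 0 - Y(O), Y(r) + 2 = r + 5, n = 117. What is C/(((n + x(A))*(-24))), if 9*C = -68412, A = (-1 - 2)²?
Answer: 5701/1890 ≈ 3.0164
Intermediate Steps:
A = 9 (A = (-3)² = 9)
Y(r) = 3 + r (Y(r) = -2 + (r + 5) = -2 + (5 + r) = 3 + r)
x(O) = -3 - O (x(O) = 0 - (3 + O) = 0 + (-3 - O) = -3 - O)
C = -22804/3 (C = (⅑)*(-68412) = -22804/3 ≈ -7601.3)
C/(((n + x(A))*(-24))) = -22804*(-1/(24*(117 + (-3 - 1*9))))/3 = -22804*(-1/(24*(117 + (-3 - 9))))/3 = -22804*(-1/(24*(117 - 12)))/3 = -22804/(3*(105*(-24))) = -22804/3/(-2520) = -22804/3*(-1/2520) = 5701/1890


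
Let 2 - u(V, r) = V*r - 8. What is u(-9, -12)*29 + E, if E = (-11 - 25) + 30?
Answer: -2848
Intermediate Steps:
E = -6 (E = -36 + 30 = -6)
u(V, r) = 10 - V*r (u(V, r) = 2 - (V*r - 8) = 2 - (-8 + V*r) = 2 + (8 - V*r) = 10 - V*r)
u(-9, -12)*29 + E = (10 - 1*(-9)*(-12))*29 - 6 = (10 - 108)*29 - 6 = -98*29 - 6 = -2842 - 6 = -2848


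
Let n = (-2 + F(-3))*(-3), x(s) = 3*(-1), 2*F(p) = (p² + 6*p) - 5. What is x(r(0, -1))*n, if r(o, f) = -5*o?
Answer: -81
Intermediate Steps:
r(o, f) = -5*o
F(p) = -5/2 + p²/2 + 3*p (F(p) = ((p² + 6*p) - 5)/2 = (-5 + p² + 6*p)/2 = -5/2 + p²/2 + 3*p)
x(s) = -3
n = 27 (n = (-2 + (-5/2 + (½)*(-3)² + 3*(-3)))*(-3) = (-2 + (-5/2 + (½)*9 - 9))*(-3) = (-2 + (-5/2 + 9/2 - 9))*(-3) = (-2 - 7)*(-3) = -9*(-3) = 27)
x(r(0, -1))*n = -3*27 = -81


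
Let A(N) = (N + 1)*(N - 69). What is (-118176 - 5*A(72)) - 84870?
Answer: -204141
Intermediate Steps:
A(N) = (1 + N)*(-69 + N)
(-118176 - 5*A(72)) - 84870 = (-118176 - 5*(-69 + 72**2 - 68*72)) - 84870 = (-118176 - 5*(-69 + 5184 - 4896)) - 84870 = (-118176 - 5*219) - 84870 = (-118176 - 1095) - 84870 = -119271 - 84870 = -204141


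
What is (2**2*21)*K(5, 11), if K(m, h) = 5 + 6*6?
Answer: 3444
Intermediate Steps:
K(m, h) = 41 (K(m, h) = 5 + 36 = 41)
(2**2*21)*K(5, 11) = (2**2*21)*41 = (4*21)*41 = 84*41 = 3444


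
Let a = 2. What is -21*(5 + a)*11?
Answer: -1617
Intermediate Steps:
-21*(5 + a)*11 = -21*(5 + 2)*11 = -147*11 = -1617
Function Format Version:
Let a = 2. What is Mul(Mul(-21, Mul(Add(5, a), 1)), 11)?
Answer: -1617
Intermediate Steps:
Mul(Mul(-21, Mul(Add(5, a), 1)), 11) = Mul(Mul(-21, Mul(Add(5, 2), 1)), 11) = Mul(Mul(-21, Mul(7, 1)), 11) = Mul(Mul(-21, 7), 11) = Mul(-147, 11) = -1617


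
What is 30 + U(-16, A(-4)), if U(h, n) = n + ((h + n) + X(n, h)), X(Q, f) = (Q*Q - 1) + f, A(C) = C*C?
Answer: 285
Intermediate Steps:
A(C) = C²
X(Q, f) = -1 + f + Q² (X(Q, f) = (Q² - 1) + f = (-1 + Q²) + f = -1 + f + Q²)
U(h, n) = -1 + n² + 2*h + 2*n (U(h, n) = n + ((h + n) + (-1 + h + n²)) = n + (-1 + n + n² + 2*h) = -1 + n² + 2*h + 2*n)
30 + U(-16, A(-4)) = 30 + (-1 + ((-4)²)² + 2*(-16) + 2*(-4)²) = 30 + (-1 + 16² - 32 + 2*16) = 30 + (-1 + 256 - 32 + 32) = 30 + 255 = 285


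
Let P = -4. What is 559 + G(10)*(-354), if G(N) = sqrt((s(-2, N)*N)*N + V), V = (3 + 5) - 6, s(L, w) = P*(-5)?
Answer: 559 - 354*sqrt(2002) ≈ -15280.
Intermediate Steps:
s(L, w) = 20 (s(L, w) = -4*(-5) = 20)
V = 2 (V = 8 - 6 = 2)
G(N) = sqrt(2 + 20*N**2) (G(N) = sqrt((20*N)*N + 2) = sqrt(20*N**2 + 2) = sqrt(2 + 20*N**2))
559 + G(10)*(-354) = 559 + sqrt(2 + 20*10**2)*(-354) = 559 + sqrt(2 + 20*100)*(-354) = 559 + sqrt(2 + 2000)*(-354) = 559 + sqrt(2002)*(-354) = 559 - 354*sqrt(2002)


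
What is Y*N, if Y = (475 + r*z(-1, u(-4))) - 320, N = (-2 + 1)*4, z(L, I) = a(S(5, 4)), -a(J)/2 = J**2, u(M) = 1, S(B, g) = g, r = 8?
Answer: 404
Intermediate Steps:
a(J) = -2*J**2
z(L, I) = -32 (z(L, I) = -2*4**2 = -2*16 = -32)
N = -4 (N = -1*4 = -4)
Y = -101 (Y = (475 + 8*(-32)) - 320 = (475 - 256) - 320 = 219 - 320 = -101)
Y*N = -101*(-4) = 404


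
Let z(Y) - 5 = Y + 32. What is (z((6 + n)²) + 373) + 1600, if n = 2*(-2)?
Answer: 2014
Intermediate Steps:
n = -4
z(Y) = 37 + Y (z(Y) = 5 + (Y + 32) = 5 + (32 + Y) = 37 + Y)
(z((6 + n)²) + 373) + 1600 = ((37 + (6 - 4)²) + 373) + 1600 = ((37 + 2²) + 373) + 1600 = ((37 + 4) + 373) + 1600 = (41 + 373) + 1600 = 414 + 1600 = 2014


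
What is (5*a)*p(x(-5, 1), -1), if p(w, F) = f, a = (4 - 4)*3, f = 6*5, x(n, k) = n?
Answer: 0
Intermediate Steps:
f = 30
a = 0 (a = 0*3 = 0)
p(w, F) = 30
(5*a)*p(x(-5, 1), -1) = (5*0)*30 = 0*30 = 0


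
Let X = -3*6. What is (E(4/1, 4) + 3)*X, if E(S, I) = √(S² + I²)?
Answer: -54 - 72*√2 ≈ -155.82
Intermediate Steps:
E(S, I) = √(I² + S²)
X = -18
(E(4/1, 4) + 3)*X = (√(4² + (4/1)²) + 3)*(-18) = (√(16 + (4*1)²) + 3)*(-18) = (√(16 + 4²) + 3)*(-18) = (√(16 + 16) + 3)*(-18) = (√32 + 3)*(-18) = (4*√2 + 3)*(-18) = (3 + 4*√2)*(-18) = -54 - 72*√2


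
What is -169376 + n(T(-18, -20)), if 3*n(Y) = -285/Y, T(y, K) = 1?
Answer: -169471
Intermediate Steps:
n(Y) = -95/Y (n(Y) = (-285/Y)/3 = -95/Y)
-169376 + n(T(-18, -20)) = -169376 - 95/1 = -169376 - 95*1 = -169376 - 95 = -169471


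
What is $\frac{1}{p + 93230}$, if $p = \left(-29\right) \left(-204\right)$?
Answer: $\frac{1}{99146} \approx 1.0086 \cdot 10^{-5}$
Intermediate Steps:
$p = 5916$
$\frac{1}{p + 93230} = \frac{1}{5916 + 93230} = \frac{1}{99146}$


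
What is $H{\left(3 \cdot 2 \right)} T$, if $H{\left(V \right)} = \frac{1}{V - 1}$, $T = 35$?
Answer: $7$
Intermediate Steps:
$H{\left(V \right)} = \frac{1}{-1 + V}$
$H{\left(3 \cdot 2 \right)} T = \frac{1}{-1 + 3 \cdot 2} \cdot 35 = \frac{1}{-1 + 6} \cdot 35 = \frac{1}{5} \cdot 35 = 7$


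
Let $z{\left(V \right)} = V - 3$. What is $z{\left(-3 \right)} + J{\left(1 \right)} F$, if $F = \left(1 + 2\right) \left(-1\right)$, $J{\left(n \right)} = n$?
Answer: $-9$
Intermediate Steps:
$z{\left(V \right)} = -3 + V$ ($z{\left(V \right)} = V - 3 = -3 + V$)
$F = -3$ ($F = 3 \left(-1\right) = -3$)
$z{\left(-3 \right)} + J{\left(1 \right)} F = \left(-3 - 3\right) + 1 \left(-3\right) = -6 - 3 = -9$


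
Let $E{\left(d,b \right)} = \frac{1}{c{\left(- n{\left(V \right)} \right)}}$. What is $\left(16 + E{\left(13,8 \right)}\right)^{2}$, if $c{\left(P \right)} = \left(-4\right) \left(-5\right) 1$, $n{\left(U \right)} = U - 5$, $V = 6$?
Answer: $\frac{103041}{400} \approx 257.6$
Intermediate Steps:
$n{\left(U \right)} = -5 + U$
$c{\left(P \right)} = 20$ ($c{\left(P \right)} = 20 \cdot 1 = 20$)
$E{\left(d,b \right)} = \frac{1}{20}$
$\left(16 + E{\left(13,8 \right)}\right)^{2} = \left(16 + \frac{1}{20}\right)^{2} = \left(\frac{321}{20}\right)^{2} = \frac{103041}{400}$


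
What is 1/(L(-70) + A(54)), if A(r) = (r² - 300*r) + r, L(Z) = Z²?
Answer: -1/8330 ≈ -0.00012005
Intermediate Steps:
A(r) = r² - 299*r
1/(L(-70) + A(54)) = 1/((-70)² + 54*(-299 + 54)) = 1/(4900 + 54*(-245)) = 1/(4900 - 13230) = 1/(-8330) = -1/8330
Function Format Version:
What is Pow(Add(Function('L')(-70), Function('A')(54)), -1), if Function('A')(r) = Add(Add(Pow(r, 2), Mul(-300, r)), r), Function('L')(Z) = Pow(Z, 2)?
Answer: Rational(-1, 8330) ≈ -0.00012005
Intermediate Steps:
Function('A')(r) = Add(Pow(r, 2), Mul(-299, r))
Pow(Add(Function('L')(-70), Function('A')(54)), -1) = Pow(Add(Pow(-70, 2), Mul(54, Add(-299, 54))), -1) = Pow(Add(4900, Mul(54, -245)), -1) = Pow(Add(4900, -13230), -1) = Pow(-8330, -1) = Rational(-1, 8330)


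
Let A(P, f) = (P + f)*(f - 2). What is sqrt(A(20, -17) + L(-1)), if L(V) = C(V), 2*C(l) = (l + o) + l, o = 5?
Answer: I*sqrt(222)/2 ≈ 7.4498*I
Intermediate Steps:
C(l) = 5/2 + l (C(l) = ((l + 5) + l)/2 = ((5 + l) + l)/2 = (5 + 2*l)/2 = 5/2 + l)
A(P, f) = (-2 + f)*(P + f) (A(P, f) = (P + f)*(-2 + f) = (-2 + f)*(P + f))
L(V) = 5/2 + V
sqrt(A(20, -17) + L(-1)) = sqrt(((-17)**2 - 2*20 - 2*(-17) + 20*(-17)) + (5/2 - 1)) = sqrt((289 - 40 + 34 - 340) + 3/2) = sqrt(-57 + 3/2) = sqrt(-111/2) = I*sqrt(222)/2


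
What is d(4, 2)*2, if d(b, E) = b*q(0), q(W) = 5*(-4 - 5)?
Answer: -360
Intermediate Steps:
q(W) = -45 (q(W) = 5*(-9) = -45)
d(b, E) = -45*b (d(b, E) = b*(-45) = -45*b)
d(4, 2)*2 = -45*4*2 = -180*2 = -360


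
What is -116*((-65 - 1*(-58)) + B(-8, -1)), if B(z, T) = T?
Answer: 928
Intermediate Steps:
-116*((-65 - 1*(-58)) + B(-8, -1)) = -116*((-65 - 1*(-58)) - 1) = -116*((-65 + 58) - 1) = -116*(-7 - 1) = -116*(-8) = 928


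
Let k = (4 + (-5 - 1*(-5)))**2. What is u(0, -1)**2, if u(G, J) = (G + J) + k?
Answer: 225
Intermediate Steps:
k = 16 (k = (4 + (-5 + 5))**2 = (4 + 0)**2 = 4**2 = 16)
u(G, J) = 16 + G + J (u(G, J) = (G + J) + 16 = 16 + G + J)
u(0, -1)**2 = (16 + 0 - 1)**2 = 15**2 = 225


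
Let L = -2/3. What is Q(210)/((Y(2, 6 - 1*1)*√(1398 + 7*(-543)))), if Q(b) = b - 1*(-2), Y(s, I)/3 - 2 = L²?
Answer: -106*I*√267/2937 ≈ -0.58974*I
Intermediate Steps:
L = -⅔ (L = -2*⅓ = -⅔ ≈ -0.66667)
Y(s, I) = 22/3 (Y(s, I) = 6 + 3*(-⅔)² = 6 + 3*(4/9) = 6 + 4/3 = 22/3)
Q(b) = 2 + b (Q(b) = b + 2 = 2 + b)
Q(210)/((Y(2, 6 - 1*1)*√(1398 + 7*(-543)))) = (2 + 210)/((22*√(1398 + 7*(-543))/3)) = 212/((22*√(1398 - 3801)/3)) = 212/((22*√(-2403)/3)) = 212/((22*(3*I*√267)/3)) = 212/((22*I*√267)) = 212*(-I*√267/5874) = -106*I*√267/2937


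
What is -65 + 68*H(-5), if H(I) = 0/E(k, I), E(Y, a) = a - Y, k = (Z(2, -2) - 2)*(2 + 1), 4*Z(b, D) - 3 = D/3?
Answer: -65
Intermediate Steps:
Z(b, D) = ¾ + D/12 (Z(b, D) = ¾ + (D/3)/4 = ¾ + D/12)
k = -17/4 (k = ((¾ + (1/12)*(-2)) - 2)*(2 + 1) = ((¾ - ⅙) - 2)*3 = (7/12 - 2)*3 = -17/12*3 = -17/4 ≈ -4.2500)
H(I) = 0 (H(I) = 0/(I - 1*(-17/4)) = 0/(I + 17/4) = 0/(17/4 + I) = 0)
-65 + 68*H(-5) = -65 + 68*0 = -65 + 0 = -65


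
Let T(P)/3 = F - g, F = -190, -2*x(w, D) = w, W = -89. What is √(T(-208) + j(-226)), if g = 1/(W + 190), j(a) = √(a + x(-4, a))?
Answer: √(-5814873 + 40804*I*√14)/101 ≈ 0.31341 + 23.877*I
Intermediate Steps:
x(w, D) = -w/2
j(a) = √(2 + a) (j(a) = √(a - ½*(-4)) = √(a + 2) = √(2 + a))
g = 1/101 (g = 1/(-89 + 190) = 1/101 ≈ 0.0099010)
T(P) = -57573/101 (T(P) = 3*(-190 - 1*1/101) = 3*(-190 - 1/101) = 3*(-19191/101) = -57573/101)
√(T(-208) + j(-226)) = √(-57573/101 + √(2 - 226)) = √(-57573/101 + √(-224)) = √(-57573/101 + 4*I*√14)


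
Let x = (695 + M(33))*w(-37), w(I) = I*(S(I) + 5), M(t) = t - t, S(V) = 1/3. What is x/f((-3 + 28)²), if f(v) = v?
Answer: -82288/375 ≈ -219.43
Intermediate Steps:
S(V) = ⅓
M(t) = 0
w(I) = 16*I/3 (w(I) = I*(⅓ + 5) = I*(16/3) = 16*I/3)
x = -411440/3 (x = (695 + 0)*((16/3)*(-37)) = 695*(-592/3) = -411440/3 ≈ -1.3715e+5)
x/f((-3 + 28)²) = -411440/(3*(-3 + 28)²) = -411440/(3*(25²)) = -411440/3/625 = -411440/3*1/625 = -82288/375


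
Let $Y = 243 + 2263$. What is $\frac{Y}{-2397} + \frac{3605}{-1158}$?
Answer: $- \frac{3847711}{925242} \approx -4.1586$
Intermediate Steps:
$Y = 2506$
$\frac{Y}{-2397} + \frac{3605}{-1158} = \frac{2506}{-2397} + \frac{3605}{-1158} = 2506 \left(- \frac{1}{2397}\right) + 3605 \left(- \frac{1}{1158}\right) = - \frac{2506}{2397} - \frac{3605}{1158} = - \frac{3847711}{925242}$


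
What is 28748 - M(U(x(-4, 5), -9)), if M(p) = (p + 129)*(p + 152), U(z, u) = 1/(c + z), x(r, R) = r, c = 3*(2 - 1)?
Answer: 9420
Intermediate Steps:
c = 3 (c = 3*1 = 3)
U(z, u) = 1/(3 + z)
M(p) = (129 + p)*(152 + p)
28748 - M(U(x(-4, 5), -9)) = 28748 - (19608 + (1/(3 - 4))² + 281/(3 - 4)) = 28748 - (19608 + (1/(-1))² + 281/(-1)) = 28748 - (19608 + (-1)² + 281*(-1)) = 28748 - (19608 + 1 - 281) = 28748 - 1*19328 = 28748 - 19328 = 9420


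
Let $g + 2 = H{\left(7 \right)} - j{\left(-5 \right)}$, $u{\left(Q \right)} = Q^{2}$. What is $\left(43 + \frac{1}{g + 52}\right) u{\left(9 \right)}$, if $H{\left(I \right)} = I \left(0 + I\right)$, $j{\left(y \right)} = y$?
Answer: $\frac{362313}{104} \approx 3483.8$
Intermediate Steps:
$H{\left(I \right)} = I^{2}$ ($H{\left(I \right)} = I I = I^{2}$)
$g = 52$ ($g = -2 - \left(-5 - 7^{2}\right) = -2 + \left(49 + 5\right) = -2 + 54 = 52$)
$\left(43 + \frac{1}{g + 52}\right) u{\left(9 \right)} = \left(43 + \frac{1}{52 + 52}\right) 9^{2} = \left(43 + \frac{1}{104}\right) 81 = \frac{4473}{104} \cdot 81 = \frac{362313}{104}$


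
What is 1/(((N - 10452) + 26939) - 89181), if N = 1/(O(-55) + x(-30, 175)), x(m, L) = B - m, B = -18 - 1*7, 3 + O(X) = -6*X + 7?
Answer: -339/24643265 ≈ -1.3756e-5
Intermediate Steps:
O(X) = 4 - 6*X (O(X) = -3 + (-6*X + 7) = -3 + (7 - 6*X) = 4 - 6*X)
B = -25 (B = -18 - 7 = -25)
x(m, L) = -25 - m
N = 1/339 (N = 1/((4 - 6*(-55)) + (-25 - 1*(-30))) = 1/((4 + 330) + (-25 + 30)) = 1/(334 + 5) = 1/339 ≈ 0.0029499)
1/(((N - 10452) + 26939) - 89181) = 1/(((1/339 - 10452) + 26939) - 89181) = 1/((-3543227/339 + 26939) - 89181) = 1/(5589094/339 - 89181) = 1/(-24643265/339) = -339/24643265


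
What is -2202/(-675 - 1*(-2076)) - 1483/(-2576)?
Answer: -1198223/1202992 ≈ -0.99604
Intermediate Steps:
-2202/(-675 - 1*(-2076)) - 1483/(-2576) = -2202/(-675 + 2076) - 1483*(-1/2576) = -2202/1401 + 1483/2576 = -2202*1/1401 + 1483/2576 = -734/467 + 1483/2576 = -1198223/1202992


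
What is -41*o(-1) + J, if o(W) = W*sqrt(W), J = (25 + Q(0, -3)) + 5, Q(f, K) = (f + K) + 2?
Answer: 29 + 41*I ≈ 29.0 + 41.0*I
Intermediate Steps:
Q(f, K) = 2 + K + f (Q(f, K) = (K + f) + 2 = 2 + K + f)
J = 29 (J = (25 + (2 - 3 + 0)) + 5 = (25 - 1) + 5 = 24 + 5 = 29)
o(W) = W**(3/2)
-41*o(-1) + J = -(-41)*I + 29 = 41*I + 29 = 29 + 41*I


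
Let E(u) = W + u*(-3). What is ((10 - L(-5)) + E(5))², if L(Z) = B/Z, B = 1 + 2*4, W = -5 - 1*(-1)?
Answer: 1296/25 ≈ 51.840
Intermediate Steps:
W = -4 (W = -5 + 1 = -4)
B = 9 (B = 1 + 8 = 9)
E(u) = -4 - 3*u (E(u) = -4 + u*(-3) = -4 - 3*u)
L(Z) = 9/Z
((10 - L(-5)) + E(5))² = ((10 - 9/(-5)) + (-4 - 3*5))² = ((10 - 9*(-1)/5) + (-4 - 15))² = ((10 - 1*(-9/5)) - 19)² = ((10 + 9/5) - 19)² = (59/5 - 19)² = (-36/5)² = 1296/25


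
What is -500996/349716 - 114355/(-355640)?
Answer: -6909122213/6218649912 ≈ -1.1110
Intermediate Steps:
-500996/349716 - 114355/(-355640) = -500996*1/349716 - 114355*(-1/355640) = -125249/87429 + 22871/71128 = -6909122213/6218649912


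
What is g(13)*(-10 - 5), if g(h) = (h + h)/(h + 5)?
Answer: -65/3 ≈ -21.667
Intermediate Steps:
g(h) = 2*h/(5 + h) (g(h) = (2*h)/(5 + h) = 2*h/(5 + h))
g(13)*(-10 - 5) = (2*13/(5 + 13))*(-10 - 5) = (2*13/18)*(-15) = (2*13*(1/18))*(-15) = (13/9)*(-15) = -65/3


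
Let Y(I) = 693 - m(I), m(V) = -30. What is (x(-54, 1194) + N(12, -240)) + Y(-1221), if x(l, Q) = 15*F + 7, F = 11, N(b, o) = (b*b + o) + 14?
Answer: 813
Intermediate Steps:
N(b, o) = 14 + o + b² (N(b, o) = (b² + o) + 14 = (o + b²) + 14 = 14 + o + b²)
Y(I) = 723 (Y(I) = 693 - 1*(-30) = 693 + 30 = 723)
x(l, Q) = 172 (x(l, Q) = 15*11 + 7 = 165 + 7 = 172)
(x(-54, 1194) + N(12, -240)) + Y(-1221) = (172 + (14 - 240 + 12²)) + 723 = (172 + (14 - 240 + 144)) + 723 = (172 - 82) + 723 = 90 + 723 = 813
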